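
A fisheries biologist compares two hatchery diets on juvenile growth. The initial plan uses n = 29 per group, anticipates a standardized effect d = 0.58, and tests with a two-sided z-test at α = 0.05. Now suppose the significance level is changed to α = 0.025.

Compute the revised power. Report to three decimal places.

Power ≈ 0.487

δ = d·√(n/2) = 0.58 × √(29/2) = 2.2086 (unchanged). New critical value: z_{0.0125} = 2.241.
Revised power = Φ(δ − 2.241) + Φ(−δ − 2.241) = Φ(-0.033) + Φ(-4.450) = 0.4869 + 0.0000 = 0.4869.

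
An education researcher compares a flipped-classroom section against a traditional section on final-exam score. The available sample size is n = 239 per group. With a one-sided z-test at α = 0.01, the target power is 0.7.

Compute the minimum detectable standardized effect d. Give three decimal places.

Need Φ(δ − 2.326) = 0.7, so δ = 2.326 + 0.524 = 2.851.
δ = d·√(n/2) ⇒ d = δ/√(n/2) = 2.851/√(239/2) = 0.2608.

d ≈ 0.261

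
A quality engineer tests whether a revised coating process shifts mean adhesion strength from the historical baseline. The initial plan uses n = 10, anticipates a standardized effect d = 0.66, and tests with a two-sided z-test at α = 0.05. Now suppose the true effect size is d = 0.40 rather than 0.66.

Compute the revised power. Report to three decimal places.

With d = 0.40: δ = d·√n = 0.40 × √10 = 1.2649. Critical value z_{0.025} = 1.960.
Revised power = Φ(δ − 1.960) + Φ(−δ − 1.960) = Φ(-0.695) + Φ(-3.225) = 0.2435 + 0.0006 = 0.2441.

Power ≈ 0.244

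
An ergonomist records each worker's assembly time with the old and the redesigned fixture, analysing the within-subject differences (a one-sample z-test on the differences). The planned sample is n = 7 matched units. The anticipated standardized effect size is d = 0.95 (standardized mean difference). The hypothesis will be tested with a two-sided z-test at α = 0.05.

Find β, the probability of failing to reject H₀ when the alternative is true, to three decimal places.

Noncentrality parameter: δ = d·√n = 0.95 × √7 = 2.5135
Two-sided α = 0.05 → critical value z_{0.025} = 1.960.
Power = Φ(δ − 1.960) + Φ(−δ − 1.960) = Φ(0.553) + Φ(-4.473) = 0.7100 + 0.0000 = 0.7100.
Type II error: β = 1 − power = 1 − 0.7100 = 0.2900.

β ≈ 0.290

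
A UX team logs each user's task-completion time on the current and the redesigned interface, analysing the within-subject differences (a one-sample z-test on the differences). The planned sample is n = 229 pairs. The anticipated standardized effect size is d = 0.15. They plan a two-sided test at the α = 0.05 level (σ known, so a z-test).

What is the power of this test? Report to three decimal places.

Power ≈ 0.622

Noncentrality parameter: δ = d·√n = 0.15 × √229 = 2.2699
Critical value for a two-sided test at α = 0.05: z_{α/2} = 1.960.
Power = Φ(δ − 1.960) + Φ(−δ − 1.960) = Φ(0.310) + Φ(-4.230) = 0.6217 + 0.0000 = 0.6217.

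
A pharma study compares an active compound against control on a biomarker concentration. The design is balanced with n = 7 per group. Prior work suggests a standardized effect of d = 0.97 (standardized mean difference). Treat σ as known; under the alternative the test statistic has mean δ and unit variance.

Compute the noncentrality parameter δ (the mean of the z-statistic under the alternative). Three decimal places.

δ = d·√(n/2) = 0.97 × √(7/2) = 1.8147

δ ≈ 1.815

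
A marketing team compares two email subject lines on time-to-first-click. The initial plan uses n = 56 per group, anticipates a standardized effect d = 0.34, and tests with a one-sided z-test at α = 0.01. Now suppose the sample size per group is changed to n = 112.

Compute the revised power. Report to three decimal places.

Power ≈ 0.586

With n = 112 per group: δ = d·√(n/2) = 0.34 × √(112/2) = 2.5443. Critical value z_{0.01} = 2.326.
Revised power = P(Z > 2.326 − δ) = Φ(0.218) = 0.5863.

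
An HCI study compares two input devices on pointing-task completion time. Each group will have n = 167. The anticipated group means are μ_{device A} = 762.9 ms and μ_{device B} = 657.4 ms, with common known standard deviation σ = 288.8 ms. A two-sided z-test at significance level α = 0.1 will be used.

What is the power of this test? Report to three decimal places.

Standardized effect: d = |μ_{device A} − μ_{device B}| / σ = |762.9 − 657.4| / 288.8 = 0.3653
Noncentrality parameter: δ = d·√(n/2) = 0.3653 × √(167/2) = 3.3381
Critical value for a two-sided test at α = 0.1: z_{α/2} = 1.645.
Power = Φ(δ − 1.645) + Φ(−δ − 1.645) = Φ(1.693) + Φ(-4.983) = 0.9548 + 0.0000 = 0.9548.

Power ≈ 0.955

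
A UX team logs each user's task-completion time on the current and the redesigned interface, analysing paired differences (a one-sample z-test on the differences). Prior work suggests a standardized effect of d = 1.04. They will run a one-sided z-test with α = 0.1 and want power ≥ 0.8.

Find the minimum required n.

n = 5

Set Φ(δ − 1.282) = 0.8; then δ − 1.282 = Φ⁻¹(0.8) = 0.842, giving δ = 2.123.
δ = d·√n ⇒ n = (δ/d)² = (2.123 / 1.04)² = 4.17.
Rounding up, n = 5.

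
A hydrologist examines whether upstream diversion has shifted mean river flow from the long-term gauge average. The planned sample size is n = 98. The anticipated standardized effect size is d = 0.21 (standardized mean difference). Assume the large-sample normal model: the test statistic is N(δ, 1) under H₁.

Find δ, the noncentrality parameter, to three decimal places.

δ ≈ 2.079

δ = d·√n = 0.21 × √98 = 2.0789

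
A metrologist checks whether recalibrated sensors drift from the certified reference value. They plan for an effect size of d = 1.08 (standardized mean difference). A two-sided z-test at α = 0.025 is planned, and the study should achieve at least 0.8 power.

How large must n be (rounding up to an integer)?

n = 9

For power 0.8 need Φ(δ − z_{0.0125}) = 0.8, so δ = z_{0.0125} + z_{0.20} = 2.241 + 0.842 = 3.083.
(The Φ(−δ − z_{α/2}) term is vanishingly small for δ > 0 and is dropped in the standard sample-size formula.)
δ = d·√n ⇒ n = (δ/d)² = (3.083 / 1.08)² = 8.15.
Rounding up, n = 9.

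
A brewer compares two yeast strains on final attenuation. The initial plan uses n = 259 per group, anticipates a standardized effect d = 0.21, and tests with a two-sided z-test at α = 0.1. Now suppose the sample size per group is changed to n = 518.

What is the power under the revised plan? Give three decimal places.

With n = 518 per group: δ = d·√(n/2) = 0.21 × √(518/2) = 3.3796. Critical value z_{0.05} = 1.645.
Revised power = Φ(δ − 1.645) + Φ(−δ − 1.645) = Φ(1.735) + Φ(-5.024) = 0.9586 + 0.0000 = 0.9586.

Power ≈ 0.959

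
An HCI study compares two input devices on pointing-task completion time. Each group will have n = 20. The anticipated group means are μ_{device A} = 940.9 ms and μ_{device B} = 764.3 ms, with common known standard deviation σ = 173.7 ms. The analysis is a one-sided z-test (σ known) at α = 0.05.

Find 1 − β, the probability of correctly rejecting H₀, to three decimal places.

Power ≈ 0.942

Standardized effect: d = |μ_{device A} − μ_{device B}| / σ = |940.9 − 764.3| / 173.7 = 1.0167
Noncentrality parameter: δ = d·√(n/2) = 1.0167 × √(20/2) = 3.2151
Critical value for a one-sided test at α = 0.05: z_α = 1.645.
Power = Φ(δ − 1.645) = Φ(1.570) = 0.9418.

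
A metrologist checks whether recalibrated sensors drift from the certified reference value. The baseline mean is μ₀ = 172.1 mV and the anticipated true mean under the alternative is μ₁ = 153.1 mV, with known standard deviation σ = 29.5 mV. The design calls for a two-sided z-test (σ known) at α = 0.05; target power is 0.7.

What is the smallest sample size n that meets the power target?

n = 15

Standardized effect: d = |μ₁ − μ₀| / σ = |153.1 − 172.1| / 29.5 = 0.6441
Set Φ(δ − 1.960) = 0.7; then δ − 1.960 = Φ⁻¹(0.7) = 0.524, giving δ = 2.484.
(For δ > 0 the lower-tail rejection region contributes negligibly to power, so the one-term inversion is standard.)
δ = d·√n ⇒ n = (δ/d)² = (2.484 / 0.6441)² = 14.88.
Round up to the next whole unit.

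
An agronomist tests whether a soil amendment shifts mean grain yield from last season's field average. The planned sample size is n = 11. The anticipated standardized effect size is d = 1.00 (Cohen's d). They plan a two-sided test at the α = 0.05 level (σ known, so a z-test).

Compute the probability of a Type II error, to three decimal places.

β ≈ 0.087

Noncentrality parameter: δ = d·√n = 1.00 × √11 = 3.3166
Critical value for a two-sided test at α = 0.05: z_{α/2} = 1.960.
Power = Φ(δ − 1.960) + Φ(−δ − 1.960) = Φ(1.357) + Φ(-5.277) = 0.9126 + 0.0000 = 0.9126.
Type II error: β = 1 − power = 1 − 0.9126 = 0.0874.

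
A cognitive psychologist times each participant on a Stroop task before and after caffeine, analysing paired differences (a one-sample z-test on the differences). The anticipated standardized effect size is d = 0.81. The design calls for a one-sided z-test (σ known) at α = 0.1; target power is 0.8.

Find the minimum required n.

For power 0.8 need Φ(δ − z_{0.1}) = 0.8, so δ = z_{0.1} + z_{0.20} = 1.282 + 0.842 = 2.123.
δ = d·√n ⇒ n = (δ/d)² = (2.123 / 0.81)² = 6.87.
Rounding up, n = 7.

n = 7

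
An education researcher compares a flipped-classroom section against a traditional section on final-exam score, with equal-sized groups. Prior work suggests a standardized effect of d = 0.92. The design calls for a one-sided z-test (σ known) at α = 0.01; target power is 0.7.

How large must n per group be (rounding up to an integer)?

Set Φ(δ − 2.326) = 0.7; then δ − 2.326 = Φ⁻¹(0.7) = 0.524, giving δ = 2.851.
δ = d·√(n/2) ⇒ n = 2(δ/d)² = 2 × (2.851 / 0.92)² = 19.20.
Rounding up, n = 20 per group.

n = 20 per group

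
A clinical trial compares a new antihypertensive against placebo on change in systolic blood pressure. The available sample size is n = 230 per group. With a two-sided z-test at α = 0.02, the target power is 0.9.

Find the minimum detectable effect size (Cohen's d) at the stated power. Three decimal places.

d ≈ 0.336

Need Φ(δ − 2.326) = 0.9, so δ = 2.326 + 1.282 = 3.608.
(Lower-tail contribution to power is negligible for δ > 0.)
δ = d·√(n/2) ⇒ d = δ/√(n/2) = 3.608/√(230/2) = 0.3364.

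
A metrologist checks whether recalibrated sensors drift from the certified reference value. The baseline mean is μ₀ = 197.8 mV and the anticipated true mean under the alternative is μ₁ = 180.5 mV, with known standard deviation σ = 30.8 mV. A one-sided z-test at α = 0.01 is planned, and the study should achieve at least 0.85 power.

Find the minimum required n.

n = 36

Standardized effect: d = |μ₁ − μ₀| / σ = |180.5 − 197.8| / 30.8 = 0.5617
For power 0.85 need Φ(δ − z_{0.01}) = 0.85, so δ = z_{0.01} + z_{0.15} = 2.326 + 1.036 = 3.363.
δ = d·√n ⇒ n = (δ/d)² = (3.363 / 0.5617)² = 35.84.
Rounding up, n = 36.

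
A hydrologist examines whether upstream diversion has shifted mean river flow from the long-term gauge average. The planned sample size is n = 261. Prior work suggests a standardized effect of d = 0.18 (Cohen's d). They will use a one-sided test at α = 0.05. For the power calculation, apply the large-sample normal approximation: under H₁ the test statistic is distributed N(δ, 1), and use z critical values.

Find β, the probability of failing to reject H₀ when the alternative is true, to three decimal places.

β ≈ 0.103

Noncentrality parameter: δ = d·√n = 0.18 × √261 = 2.9080
Critical value for a one-sided test at α = 0.05: z_α = 1.645.
Power = P(Z > 1.645 − δ) = Φ(1.263) = 0.8967.
Type II error: β = 1 − power = 1 − 0.8967 = 0.1033.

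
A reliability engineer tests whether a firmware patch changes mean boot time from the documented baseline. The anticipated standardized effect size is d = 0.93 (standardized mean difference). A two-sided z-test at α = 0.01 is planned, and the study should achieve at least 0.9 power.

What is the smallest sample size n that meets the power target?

For power 0.9 need Φ(δ − z_{0.005}) = 0.9, so δ = z_{0.005} + z_{0.10} = 2.576 + 1.282 = 3.857.
(For δ > 0 the lower-tail rejection region contributes negligibly to power, so the one-term inversion is standard.)
δ = d·√n ⇒ n = (δ/d)² = (3.857 / 0.93)² = 17.20.
Rounding up, n = 18.

n = 18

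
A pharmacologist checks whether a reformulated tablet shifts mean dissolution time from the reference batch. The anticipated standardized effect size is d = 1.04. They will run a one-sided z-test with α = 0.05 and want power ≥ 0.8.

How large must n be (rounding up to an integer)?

n = 6

For power 0.8 need Φ(δ − z_{0.05}) = 0.8, so δ = z_{0.05} + z_{0.20} = 1.645 + 0.842 = 2.486.
δ = d·√n ⇒ n = (δ/d)² = (2.486 / 1.04)² = 5.72.
Round up to the next whole unit.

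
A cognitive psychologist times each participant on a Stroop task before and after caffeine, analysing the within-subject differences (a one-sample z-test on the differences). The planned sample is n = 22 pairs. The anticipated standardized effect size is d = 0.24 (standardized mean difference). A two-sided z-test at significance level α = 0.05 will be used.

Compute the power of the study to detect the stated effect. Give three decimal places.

Noncentrality parameter: δ = d·√n = 0.24 × √22 = 1.1257
Critical value for a two-sided test at α = 0.05: z_{α/2} = 1.960.
Power = Φ(δ − 1.960) + Φ(−δ − 1.960) = Φ(-0.834) + Φ(-3.086) = 0.2021 + 0.0010 = 0.2031.

Power ≈ 0.203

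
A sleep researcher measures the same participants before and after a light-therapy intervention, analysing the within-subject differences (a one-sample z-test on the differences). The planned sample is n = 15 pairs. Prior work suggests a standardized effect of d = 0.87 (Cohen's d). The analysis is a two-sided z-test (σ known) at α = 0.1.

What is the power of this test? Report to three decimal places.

Power ≈ 0.958

Noncentrality parameter: δ = d·√n = 0.87 × √15 = 3.3695
Critical value for a two-sided test at α = 0.1: z_{α/2} = 1.645.
Power = Φ(δ − 1.645) + Φ(−δ − 1.645) = Φ(1.725) + Φ(-5.014) = 0.9577 + 0.0000 = 0.9577.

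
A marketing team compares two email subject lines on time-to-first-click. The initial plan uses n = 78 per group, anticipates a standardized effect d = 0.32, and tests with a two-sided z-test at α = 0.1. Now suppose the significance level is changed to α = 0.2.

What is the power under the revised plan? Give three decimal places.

δ = d·√(n/2) = 0.32 × √(78/2) = 1.9984 (unchanged). New critical value: z_{0.1} = 1.282.
Revised power = Φ(δ − 1.282) + Φ(−δ − 1.282) = Φ(0.717) + Φ(-3.280) = 0.7633 + 0.0005 = 0.7638.

Power ≈ 0.764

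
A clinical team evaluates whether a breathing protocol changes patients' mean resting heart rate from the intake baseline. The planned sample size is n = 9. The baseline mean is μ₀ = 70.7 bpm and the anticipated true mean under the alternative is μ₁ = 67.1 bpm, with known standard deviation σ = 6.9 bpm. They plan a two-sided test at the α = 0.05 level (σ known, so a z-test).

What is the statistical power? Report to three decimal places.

Power ≈ 0.347

Standardized effect: d = |μ₁ − μ₀| / σ = |67.1 − 70.7| / 6.9 = 0.5217
Noncentrality parameter: δ = d·√n = 0.5217 × √9 = 1.5652
Critical value for a two-sided test at α = 0.05: z_{α/2} = 1.960.
Power = Φ(δ − 1.960) + Φ(−δ − 1.960) = Φ(-0.395) + Φ(-3.525) = 0.3465 + 0.0002 = 0.3467.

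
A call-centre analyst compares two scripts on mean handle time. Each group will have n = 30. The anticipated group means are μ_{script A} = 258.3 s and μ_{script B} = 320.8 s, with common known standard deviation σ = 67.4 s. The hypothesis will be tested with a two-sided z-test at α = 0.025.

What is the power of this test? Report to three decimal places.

Standardized effect: d = |μ_{script A} − μ_{script B}| / σ = |258.3 − 320.8| / 67.4 = 0.9273
Noncentrality parameter: λ = d·√(n/2) = 0.9273 × √(30/2) = 3.5914
Two-sided α = 0.025 → critical value z_{0.0125} = 2.241.
Power = Φ(λ − 2.241) + Φ(−λ − 2.241) = Φ(1.350) + Φ(-5.833) = 0.9115 + 0.0000 = 0.9115.

Power ≈ 0.911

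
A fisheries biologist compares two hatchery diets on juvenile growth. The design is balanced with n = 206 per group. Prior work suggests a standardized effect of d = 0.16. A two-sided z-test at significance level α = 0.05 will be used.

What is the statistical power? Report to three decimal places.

Power ≈ 0.369

Noncentrality parameter: δ = d·√(n/2) = 0.16 × √(206/2) = 1.6238
Two-sided α = 0.05 → critical value z_{0.025} = 1.960.
Power = Φ(δ − 1.960) + Φ(−δ − 1.960) = Φ(-0.336) + Φ(-3.584) = 0.3684 + 0.0002 = 0.3686.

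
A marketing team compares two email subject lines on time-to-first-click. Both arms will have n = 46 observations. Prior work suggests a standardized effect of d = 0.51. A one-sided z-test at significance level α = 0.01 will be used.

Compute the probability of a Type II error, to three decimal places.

Noncentrality parameter: δ = d·√(n/2) = 0.51 × √(46/2) = 2.4459
Critical value for a one-sided test at α = 0.01: z_α = 2.326.
Power = Φ(δ − 2.326) = Φ(0.120) = 0.5476.
Type II error: β = 1 − power = 1 − 0.5476 = 0.4524.

β ≈ 0.452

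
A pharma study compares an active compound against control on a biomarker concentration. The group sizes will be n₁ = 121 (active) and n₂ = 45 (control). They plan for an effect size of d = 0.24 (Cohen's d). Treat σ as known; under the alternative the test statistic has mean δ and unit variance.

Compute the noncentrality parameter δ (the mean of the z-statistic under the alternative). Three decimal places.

δ = d / √(1/n₁ + 1/n₂) = 0.24 / √(1/121 + 1/45) = 1.3745

δ ≈ 1.375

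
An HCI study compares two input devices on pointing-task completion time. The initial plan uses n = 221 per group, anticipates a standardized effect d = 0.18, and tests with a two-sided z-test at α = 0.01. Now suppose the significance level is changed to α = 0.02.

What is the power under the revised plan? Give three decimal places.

Power ≈ 0.332

δ = d·√(n/2) = 0.18 × √(221/2) = 1.8921 (unchanged). New critical value: z_{0.01} = 2.326.
Revised power = Φ(δ − 2.326) + Φ(−δ − 2.326) = Φ(-0.434) + Φ(-4.218) = 0.3321 + 0.0000 = 0.3321.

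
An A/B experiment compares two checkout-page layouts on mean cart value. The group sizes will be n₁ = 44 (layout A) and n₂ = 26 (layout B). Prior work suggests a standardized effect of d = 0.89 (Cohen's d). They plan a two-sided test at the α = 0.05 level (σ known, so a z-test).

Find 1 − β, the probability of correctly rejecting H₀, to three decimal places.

Noncentrality parameter: δ = d / √(1/n₁ + 1/n₂) = 0.89 / √(1/44 + 1/26) = 3.5979
Critical value for a two-sided test at α = 0.05: z_{α/2} = 1.960.
Power = Φ(δ − 1.960) + Φ(−δ − 1.960) = Φ(1.638) + Φ(-5.558) = 0.9493 + 0.0000 = 0.9493.

Power ≈ 0.949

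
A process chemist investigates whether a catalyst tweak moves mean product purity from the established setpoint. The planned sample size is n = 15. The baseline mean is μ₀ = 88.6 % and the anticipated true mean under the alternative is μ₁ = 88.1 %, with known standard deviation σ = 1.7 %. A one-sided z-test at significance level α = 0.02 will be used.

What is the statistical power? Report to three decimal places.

Standardized effect: d = |μ₁ − μ₀| / σ = |88.1 − 88.6| / 1.7 = 0.2941
Noncentrality parameter: δ = d·√n = 0.2941 × √15 = 1.1391
Critical value for a one-sided test at α = 0.02: z_α = 2.054.
Power = Φ(δ − 2.054) = Φ(-0.915) = 0.1802.

Power ≈ 0.180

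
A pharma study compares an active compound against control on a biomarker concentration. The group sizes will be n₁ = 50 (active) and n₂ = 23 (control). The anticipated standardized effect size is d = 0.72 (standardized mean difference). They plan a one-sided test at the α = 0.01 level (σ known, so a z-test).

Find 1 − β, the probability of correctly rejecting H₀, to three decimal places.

Power ≈ 0.702

Noncentrality parameter: δ = d / √(1/n₁ + 1/n₂) = 0.72 / √(1/50 + 1/23) = 2.8577
Critical value for a one-sided test at α = 0.01: z_α = 2.326.
Power = Φ(δ − 2.326) = Φ(0.531) = 0.7024.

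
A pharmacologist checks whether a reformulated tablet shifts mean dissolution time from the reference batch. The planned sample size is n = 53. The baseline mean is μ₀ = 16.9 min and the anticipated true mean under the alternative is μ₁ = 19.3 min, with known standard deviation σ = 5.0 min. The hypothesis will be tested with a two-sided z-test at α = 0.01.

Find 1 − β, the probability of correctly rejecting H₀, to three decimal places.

Power ≈ 0.821

Standardized effect: d = |μ₁ − μ₀| / σ = |19.3 − 16.9| / 5.0 = 0.4800
Noncentrality parameter: δ = d·√n = 0.4800 × √53 = 3.4945
Two-sided α = 0.01 → critical value z_{0.005} = 2.576.
Power = Φ(δ − 2.576) + Φ(−δ − 2.576) = Φ(0.919) + Φ(-6.070) = 0.8209 + 0.0000 = 0.8209.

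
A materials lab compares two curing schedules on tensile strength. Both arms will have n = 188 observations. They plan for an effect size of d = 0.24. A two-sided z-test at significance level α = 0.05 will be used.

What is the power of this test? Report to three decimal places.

Noncentrality parameter: δ = d·√(n/2) = 0.24 × √(188/2) = 2.3269
Critical value for a two-sided test at α = 0.05: z_{α/2} = 1.960.
Power = Φ(δ − 1.960) + Φ(−δ − 1.960) = Φ(0.367) + Φ(-4.287) = 0.6432 + 0.0000 = 0.6432.

Power ≈ 0.643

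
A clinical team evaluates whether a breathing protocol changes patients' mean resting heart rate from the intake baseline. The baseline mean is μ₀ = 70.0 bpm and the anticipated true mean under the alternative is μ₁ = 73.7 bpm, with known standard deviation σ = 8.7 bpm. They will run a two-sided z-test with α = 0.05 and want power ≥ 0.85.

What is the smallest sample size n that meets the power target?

Standardized effect: d = |μ₁ − μ₀| / σ = |73.7 − 70.0| / 8.7 = 0.4253
For power 0.85 need Φ(δ − z_{0.025}) = 0.85, so δ = z_{0.025} + z_{0.15} = 1.960 + 1.036 = 2.996.
(For δ > 0 the lower-tail rejection region contributes negligibly to power, so the one-term inversion is standard.)
δ = d·√n ⇒ n = (δ/d)² = (2.996 / 0.4253)² = 49.64.
Rounding up, n = 50.

n = 50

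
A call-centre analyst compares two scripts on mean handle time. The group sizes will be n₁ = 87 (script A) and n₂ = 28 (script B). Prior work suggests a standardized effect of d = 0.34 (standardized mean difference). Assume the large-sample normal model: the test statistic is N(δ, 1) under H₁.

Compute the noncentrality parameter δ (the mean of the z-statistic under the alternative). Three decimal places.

The noncentrality parameter scales effect size by the design's sample-size factor: δ = d / √(1/n₁ + 1/n₂) = 0.34 / √(1/87 + 1/28) = 1.5648

δ ≈ 1.565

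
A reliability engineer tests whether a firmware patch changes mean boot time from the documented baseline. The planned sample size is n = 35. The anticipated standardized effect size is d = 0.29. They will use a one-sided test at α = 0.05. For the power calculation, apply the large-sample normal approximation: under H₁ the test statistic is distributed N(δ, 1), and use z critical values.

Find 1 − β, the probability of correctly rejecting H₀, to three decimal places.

Power ≈ 0.528

Noncentrality parameter: λ = d·√n = 0.29 × √35 = 1.7157
One-sided α = 0.05 → critical value z_{0.05} = 1.645.
Power = Φ(λ − 1.645) = Φ(0.071) = 0.5282.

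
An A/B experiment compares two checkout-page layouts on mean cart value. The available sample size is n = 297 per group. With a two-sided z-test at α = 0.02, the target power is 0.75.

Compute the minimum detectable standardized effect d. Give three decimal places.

Need Φ(δ − 2.326) = 0.75, so δ = 2.326 + 0.674 = 3.001.
(Lower-tail contribution to power is negligible for δ > 0.)
δ = d·√(n/2) ⇒ d = δ/√(n/2) = 3.001/√(297/2) = 0.2463.

d ≈ 0.246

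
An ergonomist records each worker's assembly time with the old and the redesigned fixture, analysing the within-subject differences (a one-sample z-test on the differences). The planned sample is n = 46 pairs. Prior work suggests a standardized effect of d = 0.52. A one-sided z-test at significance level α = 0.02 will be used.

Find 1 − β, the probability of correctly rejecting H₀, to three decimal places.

Noncentrality parameter: λ = d·√n = 0.52 × √46 = 3.5268
One-sided α = 0.02 → critical value z_{0.02} = 2.054.
Power = Φ(λ − 2.054) = Φ(1.473) = 0.9296.

Power ≈ 0.930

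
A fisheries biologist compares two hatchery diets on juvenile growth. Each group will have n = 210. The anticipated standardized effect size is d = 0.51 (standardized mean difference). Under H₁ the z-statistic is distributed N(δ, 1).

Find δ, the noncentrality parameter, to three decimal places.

δ ≈ 5.226

δ = d·√(n/2) = 0.51 × √(210/2) = 5.2259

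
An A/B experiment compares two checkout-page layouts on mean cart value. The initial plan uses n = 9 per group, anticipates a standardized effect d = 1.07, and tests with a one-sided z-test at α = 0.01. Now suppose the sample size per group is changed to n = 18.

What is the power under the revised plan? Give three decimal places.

With n = 18 per group: δ = d·√(n/2) = 1.07 × √(18/2) = 3.2100. Critical value z_{0.01} = 2.326.
Revised power = P(Z > 2.326 − δ) = Φ(0.884) = 0.8116.

Power ≈ 0.812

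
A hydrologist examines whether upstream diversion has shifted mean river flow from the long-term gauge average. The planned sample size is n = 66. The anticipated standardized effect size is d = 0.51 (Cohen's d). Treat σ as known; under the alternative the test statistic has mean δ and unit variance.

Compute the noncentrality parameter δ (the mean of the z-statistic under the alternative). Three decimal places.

δ ≈ 4.143

δ = d·√n = 0.51 × √66 = 4.1433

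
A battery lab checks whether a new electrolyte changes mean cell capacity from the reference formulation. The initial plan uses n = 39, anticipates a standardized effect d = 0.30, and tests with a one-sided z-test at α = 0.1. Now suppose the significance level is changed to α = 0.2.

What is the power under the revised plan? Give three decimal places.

δ = d·√n = 0.30 × √39 = 1.8735 (unchanged). New critical value: z_{0.2} = 0.842.
Revised power = P(Z > 0.842 − δ) = Φ(1.032) = 0.8489.

Power ≈ 0.849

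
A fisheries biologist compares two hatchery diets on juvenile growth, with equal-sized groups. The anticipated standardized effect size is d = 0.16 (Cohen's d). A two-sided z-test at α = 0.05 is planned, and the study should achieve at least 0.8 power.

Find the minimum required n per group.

For power 0.8 need Φ(δ − z_{0.025}) = 0.8, so δ = z_{0.025} + z_{0.20} = 1.960 + 0.842 = 2.802.
(Ignoring the negligible lower-tail rejection probability gives the usual closed-form inversion.)
δ = d·√(n/2) ⇒ n = 2(δ/d)² = 2 × (2.802 / 0.16)² = 613.19.
Rounding up, n = 614 per group.

n = 614 per group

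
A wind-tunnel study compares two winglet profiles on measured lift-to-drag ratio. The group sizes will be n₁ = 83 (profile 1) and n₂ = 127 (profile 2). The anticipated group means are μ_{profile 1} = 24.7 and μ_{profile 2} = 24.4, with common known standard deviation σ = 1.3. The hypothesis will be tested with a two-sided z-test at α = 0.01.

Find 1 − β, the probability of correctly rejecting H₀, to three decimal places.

Power ≈ 0.173

Standardized effect: d = |μ_{profile 1} − μ_{profile 2}| / σ = |24.7 − 24.4| / 1.3 = 0.2308
Noncentrality parameter: λ = d / √(1/n₁ + 1/n₂) = 0.2308 / √(1/83 + 1/127) = 1.6350
Two-sided α = 0.01 → critical value z_{0.005} = 2.576.
Power = Φ(λ − 2.576) + Φ(−λ − 2.576) = Φ(-0.941) + Φ(-4.211) = 0.1734 + 0.0000 = 0.1734.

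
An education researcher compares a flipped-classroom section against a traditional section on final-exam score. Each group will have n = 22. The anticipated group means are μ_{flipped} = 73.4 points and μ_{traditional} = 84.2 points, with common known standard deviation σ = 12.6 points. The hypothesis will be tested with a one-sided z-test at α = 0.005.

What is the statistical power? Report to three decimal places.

Standardized effect: d = |μ_{flipped} − μ_{traditional}| / σ = |73.4 − 84.2| / 12.6 = 0.8571
Noncentrality parameter: δ = d·√(n/2) = 0.8571 × √(22/2) = 2.8428
Critical value for a one-sided test at α = 0.005: z_α = 2.576.
Power = P(Z > 2.576 − δ) = Φ(0.267) = 0.6053.

Power ≈ 0.605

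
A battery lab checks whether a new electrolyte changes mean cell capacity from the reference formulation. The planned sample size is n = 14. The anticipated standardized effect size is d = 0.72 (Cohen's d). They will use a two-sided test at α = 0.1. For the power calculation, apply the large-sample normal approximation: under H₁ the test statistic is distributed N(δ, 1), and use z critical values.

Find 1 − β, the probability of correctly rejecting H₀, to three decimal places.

Noncentrality parameter: δ = d·√n = 0.72 × √14 = 2.6940
Two-sided α = 0.1 → critical value z_{0.05} = 1.645.
Power = Φ(δ − 1.645) + Φ(−δ − 1.645) = Φ(1.049) + Φ(-4.339) = 0.8529 + 0.0000 = 0.8530.

Power ≈ 0.853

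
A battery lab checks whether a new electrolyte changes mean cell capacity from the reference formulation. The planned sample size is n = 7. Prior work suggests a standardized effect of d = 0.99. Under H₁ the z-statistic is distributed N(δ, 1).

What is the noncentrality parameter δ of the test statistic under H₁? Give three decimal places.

δ ≈ 2.619

δ = d·√n = 0.99 × √7 = 2.6193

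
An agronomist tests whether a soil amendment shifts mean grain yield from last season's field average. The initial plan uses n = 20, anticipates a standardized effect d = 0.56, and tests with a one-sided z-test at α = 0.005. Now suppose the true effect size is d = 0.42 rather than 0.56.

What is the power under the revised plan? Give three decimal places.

Power ≈ 0.243

With d = 0.42: δ = d·√n = 0.42 × √20 = 1.8783. Critical value z_{0.005} = 2.576.
Revised power = Φ(δ − 2.576) = Φ(-0.698) = 0.2427.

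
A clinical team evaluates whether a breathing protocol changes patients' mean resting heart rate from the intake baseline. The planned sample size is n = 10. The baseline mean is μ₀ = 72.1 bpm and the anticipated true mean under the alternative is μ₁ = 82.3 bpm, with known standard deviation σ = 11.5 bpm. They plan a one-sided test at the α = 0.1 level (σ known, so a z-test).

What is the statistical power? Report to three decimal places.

Standardized effect: d = |μ₁ − μ₀| / σ = |82.3 − 72.1| / 11.5 = 0.8870
Noncentrality parameter: λ = d·√n = 0.8870 × √10 = 2.8048
Critical value for a one-sided test at α = 0.1: z_α = 1.282.
Power = P(Z > 1.282 − λ) = Φ(1.523) = 0.9362.

Power ≈ 0.936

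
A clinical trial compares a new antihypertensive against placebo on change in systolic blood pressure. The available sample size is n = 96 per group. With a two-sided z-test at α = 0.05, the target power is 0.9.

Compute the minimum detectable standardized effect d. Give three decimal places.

Required noncentrality: δ = z_{0.025} + z_{0.10} = 1.960 + 1.282 = 3.242.
(Lower-tail contribution to power is negligible for δ > 0.)
δ = d·√(n/2) ⇒ d = δ/√(n/2) = 3.242/√(96/2) = 0.4679.

d ≈ 0.468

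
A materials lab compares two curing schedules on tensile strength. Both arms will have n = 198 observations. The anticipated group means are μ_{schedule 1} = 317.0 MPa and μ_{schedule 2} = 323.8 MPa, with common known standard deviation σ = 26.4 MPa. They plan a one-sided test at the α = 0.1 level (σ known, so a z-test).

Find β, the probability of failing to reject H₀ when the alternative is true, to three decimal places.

Standardized effect: d = |μ_{schedule 1} − μ_{schedule 2}| / σ = |317.0 − 323.8| / 26.4 = 0.2576
Noncentrality parameter: δ = d·√(n/2) = 0.2576 × √(198/2) = 2.5628
One-sided α = 0.1 → critical value z_{0.1} = 1.282.
Power = Φ(δ − 1.282) = Φ(1.281) = 0.9000.
Type II error: β = 1 − power = 1 − 0.9000 = 0.1000.

β ≈ 0.100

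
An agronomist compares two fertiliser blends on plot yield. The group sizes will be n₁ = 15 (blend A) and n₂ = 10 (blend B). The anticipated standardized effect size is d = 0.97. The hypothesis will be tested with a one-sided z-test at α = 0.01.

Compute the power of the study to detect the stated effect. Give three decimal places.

Noncentrality parameter: δ = d / √(1/n₁ + 1/n₂) = 0.97 / √(1/15 + 1/10) = 2.3760
Critical value for a one-sided test at α = 0.01: z_α = 2.326.
Power = P(Z > 2.326 − δ) = Φ(0.050) = 0.5198.

Power ≈ 0.520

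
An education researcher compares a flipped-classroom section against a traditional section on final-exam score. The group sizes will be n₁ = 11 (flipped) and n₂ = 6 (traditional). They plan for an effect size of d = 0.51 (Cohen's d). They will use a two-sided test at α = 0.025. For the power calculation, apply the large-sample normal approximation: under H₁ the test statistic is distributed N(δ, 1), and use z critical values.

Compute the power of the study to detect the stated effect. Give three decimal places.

Noncentrality parameter: δ = d / √(1/n₁ + 1/n₂) = 0.51 / √(1/11 + 1/6) = 1.0049
Critical value for a two-sided test at α = 0.025: z_{α/2} = 2.241.
Power = Φ(δ − 2.241) + Φ(−δ − 2.241) = Φ(-1.237) + Φ(-3.246) = 0.1081 + 0.0006 = 0.1087.

Power ≈ 0.109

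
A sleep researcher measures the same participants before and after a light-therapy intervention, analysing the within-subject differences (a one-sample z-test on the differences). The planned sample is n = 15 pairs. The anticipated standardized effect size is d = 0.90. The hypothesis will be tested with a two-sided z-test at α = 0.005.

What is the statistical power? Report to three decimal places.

Noncentrality parameter: δ = d·√n = 0.90 × √15 = 3.4857
Critical value for a two-sided test at α = 0.005: z_{α/2} = 2.807.
Power = Φ(δ − 2.807) + Φ(−δ − 2.807) = Φ(0.679) + Φ(-6.293) = 0.7513 + 0.0000 = 0.7513.

Power ≈ 0.751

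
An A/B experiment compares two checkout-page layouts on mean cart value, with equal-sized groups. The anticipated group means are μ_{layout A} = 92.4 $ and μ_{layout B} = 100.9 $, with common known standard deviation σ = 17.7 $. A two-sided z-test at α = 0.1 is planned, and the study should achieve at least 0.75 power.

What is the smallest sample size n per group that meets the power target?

Standardized effect: d = |μ_{layout A} − μ_{layout B}| / σ = |92.4 − 100.9| / 17.7 = 0.4802
Set Φ(δ − 1.645) = 0.75; then δ − 1.645 = Φ⁻¹(0.75) = 0.674, giving δ = 2.319.
(The Φ(−δ − z_{α/2}) term is vanishingly small for δ > 0 and is dropped in the standard sample-size formula.)
δ = d·√(n/2) ⇒ n = 2(δ/d)² = 2 × (2.319 / 0.4802)² = 46.65.
Rounding up, n = 47 per group.

n = 47 per group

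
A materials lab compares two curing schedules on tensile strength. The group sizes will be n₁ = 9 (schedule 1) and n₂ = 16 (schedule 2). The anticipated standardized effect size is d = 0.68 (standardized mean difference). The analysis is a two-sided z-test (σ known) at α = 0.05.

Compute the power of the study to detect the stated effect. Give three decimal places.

Power ≈ 0.372

Noncentrality parameter: δ = d / √(1/n₁ + 1/n₂) = 0.68 / √(1/9 + 1/16) = 1.6320
Two-sided α = 0.05 → critical value z_{0.025} = 1.960.
Power = Φ(δ − 1.960) + Φ(−δ − 1.960) = Φ(-0.328) + Φ(-3.592) = 0.3715 + 0.0002 = 0.3716.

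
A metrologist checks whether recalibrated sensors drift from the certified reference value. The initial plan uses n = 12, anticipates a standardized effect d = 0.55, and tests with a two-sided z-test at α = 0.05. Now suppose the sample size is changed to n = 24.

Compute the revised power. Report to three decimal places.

Power ≈ 0.769

With n = 24: δ = d·√n = 0.55 × √24 = 2.6944. Critical value z_{0.025} = 1.960.
Revised power = Φ(δ − 1.960) + Φ(−δ − 1.960) = Φ(0.734) + Φ(-4.654) = 0.7687 + 0.0000 = 0.7687.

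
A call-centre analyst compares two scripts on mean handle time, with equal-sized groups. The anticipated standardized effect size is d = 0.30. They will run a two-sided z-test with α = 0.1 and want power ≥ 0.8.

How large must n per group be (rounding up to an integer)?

Set Φ(δ − 1.645) = 0.8; then δ − 1.645 = Φ⁻¹(0.8) = 0.842, giving δ = 2.486.
(The Φ(−δ − z_{α/2}) term is vanishingly small for δ > 0 and is dropped in the standard sample-size formula.)
δ = d·√(n/2) ⇒ n = 2(δ/d)² = 2 × (2.486 / 0.30)² = 137.39.
Round up to the next whole unit.

n = 138 per group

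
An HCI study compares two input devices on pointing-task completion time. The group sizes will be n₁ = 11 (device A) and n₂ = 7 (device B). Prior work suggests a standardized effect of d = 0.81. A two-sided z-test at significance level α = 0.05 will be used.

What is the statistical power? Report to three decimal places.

Power ≈ 0.388

Noncentrality parameter: λ = d / √(1/n₁ + 1/n₂) = 0.81 / √(1/11 + 1/7) = 1.6753
Critical value for a two-sided test at α = 0.05: z_{α/2} = 1.960.
Power = Φ(λ − 1.960) + Φ(−λ − 1.960) = Φ(-0.285) + Φ(-3.635) = 0.3880 + 0.0001 = 0.3881.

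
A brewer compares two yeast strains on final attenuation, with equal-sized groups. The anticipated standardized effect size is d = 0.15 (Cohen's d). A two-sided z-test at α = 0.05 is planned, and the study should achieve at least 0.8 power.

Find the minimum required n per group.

For power 0.8 need Φ(δ − z_{0.025}) = 0.8, so δ = z_{0.025} + z_{0.20} = 1.960 + 0.842 = 2.802.
(The Φ(−δ − z_{α/2}) term is vanishingly small for δ > 0 and is dropped in the standard sample-size formula.)
δ = d·√(n/2) ⇒ n = 2(δ/d)² = 2 × (2.802 / 0.15)² = 697.68.
Round up to the next whole unit.

n = 698 per group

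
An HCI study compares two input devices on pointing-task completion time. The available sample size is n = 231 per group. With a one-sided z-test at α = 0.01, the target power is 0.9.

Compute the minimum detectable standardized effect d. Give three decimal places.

Need Φ(δ − 2.326) = 0.9, so δ = 2.326 + 1.282 = 3.608.
δ = d·√(n/2) ⇒ d = δ/√(n/2) = 3.608/√(231/2) = 0.3357.

d ≈ 0.336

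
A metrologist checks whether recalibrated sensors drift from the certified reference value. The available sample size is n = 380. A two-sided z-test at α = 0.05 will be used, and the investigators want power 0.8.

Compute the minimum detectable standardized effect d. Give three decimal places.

Need Φ(δ − 1.960) = 0.8, so δ = 1.960 + 0.842 = 2.802.
(Lower-tail contribution to power is negligible for δ > 0.)
δ = d·√n ⇒ d = δ/√n = 2.802/√380 = 0.1437.

d ≈ 0.144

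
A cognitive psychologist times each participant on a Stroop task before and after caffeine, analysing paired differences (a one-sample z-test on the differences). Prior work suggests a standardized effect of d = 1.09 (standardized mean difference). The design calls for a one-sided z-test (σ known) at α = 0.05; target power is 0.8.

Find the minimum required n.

For power 0.8 need Φ(δ − z_{0.05}) = 0.8, so δ = z_{0.05} + z_{0.20} = 1.645 + 0.842 = 2.486.
δ = d·√n ⇒ n = (δ/d)² = (2.486 / 1.09)² = 5.20.
Rounding up, n = 6.

n = 6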